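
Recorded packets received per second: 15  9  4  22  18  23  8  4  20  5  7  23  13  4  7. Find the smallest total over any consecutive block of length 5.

(15, 9, 4, 22, 18) → sum 68
(9, 4, 22, 18, 23) → sum 76
(4, 22, 18, 23, 8) → sum 75
(22, 18, 23, 8, 4) → sum 75
(18, 23, 8, 4, 20) → sum 73
(23, 8, 4, 20, 5) → sum 60
(8, 4, 20, 5, 7) → sum 44
(4, 20, 5, 7, 23) → sum 59
(20, 5, 7, 23, 13) → sum 68
(5, 7, 23, 13, 4) → sum 52
(7, 23, 13, 4, 7) → sum 54
Smallest of these is 44.

44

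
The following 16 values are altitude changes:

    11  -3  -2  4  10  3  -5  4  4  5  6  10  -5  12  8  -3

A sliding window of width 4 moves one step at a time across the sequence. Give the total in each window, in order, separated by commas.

10, 9, 15, 12, 12, 6, 8, 19, 25, 16, 23, 25, 12

(11, -3, -2, 4) → sum 10
(-3, -2, 4, 10) → sum 9
(-2, 4, 10, 3) → sum 15
(4, 10, 3, -5) → sum 12
(10, 3, -5, 4) → sum 12
(3, -5, 4, 4) → sum 6
(-5, 4, 4, 5) → sum 8
(4, 4, 5, 6) → sum 19
(4, 5, 6, 10) → sum 25
(5, 6, 10, -5) → sum 16
(6, 10, -5, 12) → sum 23
(10, -5, 12, 8) → sum 25
(-5, 12, 8, -3) → sum 12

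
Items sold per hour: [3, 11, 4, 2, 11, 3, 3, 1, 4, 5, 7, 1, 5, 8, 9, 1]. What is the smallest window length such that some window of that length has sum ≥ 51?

10

add 3: running sum 3 < 51
add 11: running sum 14 < 51
add 4: running sum 18 < 51
add 2: running sum 20 < 51
add 11: running sum 31 < 51
add 3: running sum 34 < 51
add 3: running sum 37 < 51
add 1: running sum 38 < 51
add 4: running sum 42 < 51
add 5: running sum 47 < 51
end 10: [11, 4, 2, 11, 3, 3, 1, 4, 5, 7] sum 51, len 10
end 11: [11, 4, 2, 11, 3, 3, 1, 4, 5, 7, 1] sum 52, len 11
end 12: [11, 4, 2, 11, 3, 3, 1, 4, 5, 7, 1, 5] sum 57, len 12
end 13: [4, 2, 11, 3, 3, 1, 4, 5, 7, 1, 5, 8] sum 54, len 12
end 14: [11, 3, 3, 1, 4, 5, 7, 1, 5, 8, 9] sum 57, len 11
end 15: [11, 3, 3, 1, 4, 5, 7, 1, 5, 8, 9, 1] sum 58, len 12
Shortest qualifying length: 10.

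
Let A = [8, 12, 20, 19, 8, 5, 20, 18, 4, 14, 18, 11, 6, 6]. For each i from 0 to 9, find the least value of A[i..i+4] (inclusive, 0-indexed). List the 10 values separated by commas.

8 12 20 19 8 → min 8
12 20 19 8 5 → min 5
20 19 8 5 20 → min 5
19 8 5 20 18 → min 5
8 5 20 18 4 → min 4
5 20 18 4 14 → min 4
20 18 4 14 18 → min 4
18 4 14 18 11 → min 4
4 14 18 11 6 → min 4
14 18 11 6 6 → min 6

8, 5, 5, 5, 4, 4, 4, 4, 4, 6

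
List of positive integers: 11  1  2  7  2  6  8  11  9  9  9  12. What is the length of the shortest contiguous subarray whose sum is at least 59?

Extend right; whenever the sum reaches 59, record the length and shrink from the left:
add 11: running sum 11 < 59
add 1: running sum 12 < 59
add 2: running sum 14 < 59
add 7: running sum 21 < 59
add 2: running sum 23 < 59
add 6: running sum 29 < 59
add 8: running sum 37 < 59
add 11: running sum 48 < 59
add 9: running sum 57 < 59
add 9: shortest ending here [11, 1, 2, 7, 2, 6, 8, 11, 9, 9] sum 66, len 10
add 9: shortest ending here [7, 2, 6, 8, 11, 9, 9, 9] sum 61, len 8
add 12: shortest ending here [6, 8, 11, 9, 9, 9, 12] sum 64, len 7
Shortest qualifying length: 7.

7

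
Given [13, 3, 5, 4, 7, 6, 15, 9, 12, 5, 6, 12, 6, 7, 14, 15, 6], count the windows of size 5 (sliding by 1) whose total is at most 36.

3

[13, 3, 5, 4, 7] → sum 32  ≤ 36 ✓
[3, 5, 4, 7, 6] → sum 25  ≤ 36 ✓
[5, 4, 7, 6, 15] → sum 37
[4, 7, 6, 15, 9] → sum 41
[7, 6, 15, 9, 12] → sum 49
[6, 15, 9, 12, 5] → sum 47
[15, 9, 12, 5, 6] → sum 47
[9, 12, 5, 6, 12] → sum 44
[12, 5, 6, 12, 6] → sum 41
[5, 6, 12, 6, 7] → sum 36  ≤ 36 ✓
[6, 12, 6, 7, 14] → sum 45
[12, 6, 7, 14, 15] → sum 54
[6, 7, 14, 15, 6] → sum 48
3 windows satisfy the condition.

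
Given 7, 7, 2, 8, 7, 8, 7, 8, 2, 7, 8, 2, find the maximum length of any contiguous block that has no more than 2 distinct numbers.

5

[7] 1 distinct, len 1
[7, 7] 1 distinct, len 2
[7, 7, 2] 2 distinct, len 3
[2, 8] 2 distinct, len 2
[8, 7] 2 distinct, len 2
[8, 7, 8] 2 distinct, len 3
[8, 7, 8, 7] 2 distinct, len 4
[8, 7, 8, 7, 8] 2 distinct, len 5
[8, 2] 2 distinct, len 2
[2, 7] 2 distinct, len 2
[7, 8] 2 distinct, len 2
[8, 2] 2 distinct, len 2
Longest length with ≤2 distinct: 5.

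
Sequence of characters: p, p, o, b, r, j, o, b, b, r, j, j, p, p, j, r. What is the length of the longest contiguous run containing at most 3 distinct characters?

add p: window [p] (1 distinct), len 1
add p: window [p, p] (1 distinct), len 2
add o: window [p, p, o] (2 distinct), len 3
add b: window [p, p, o, b] (3 distinct), len 4
add r: window [o, b, r] (3 distinct), len 3
add j: window [b, r, j] (3 distinct), len 3
add o: window [r, j, o] (3 distinct), len 3
add b: window [j, o, b] (3 distinct), len 3
add b: window [j, o, b, b] (3 distinct), len 4
add r: window [o, b, b, r] (3 distinct), len 4
add j: window [b, b, r, j] (3 distinct), len 4
add j: window [b, b, r, j, j] (3 distinct), len 5
add p: window [r, j, j, p] (3 distinct), len 4
add p: window [r, j, j, p, p] (3 distinct), len 5
add j: window [r, j, j, p, p, j] (3 distinct), len 6
add r: window [r, j, j, p, p, j, r] (3 distinct), len 7
Longest length with ≤3 distinct: 7.

7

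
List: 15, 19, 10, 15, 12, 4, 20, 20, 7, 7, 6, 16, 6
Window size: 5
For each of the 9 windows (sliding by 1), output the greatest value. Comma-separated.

Sliding a size-5 window across the 13 values:
[15, 19, 10, 15, 12] → max 19
[19, 10, 15, 12, 4] → max 19
[10, 15, 12, 4, 20] → max 20
[15, 12, 4, 20, 20] → max 20
[12, 4, 20, 20, 7] → max 20
[4, 20, 20, 7, 7] → max 20
[20, 20, 7, 7, 6] → max 20
[20, 7, 7, 6, 16] → max 20
[7, 7, 6, 16, 6] → max 16

19, 19, 20, 20, 20, 20, 20, 20, 16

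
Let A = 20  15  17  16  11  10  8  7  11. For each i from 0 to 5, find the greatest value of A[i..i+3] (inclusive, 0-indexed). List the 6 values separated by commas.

[20, 15, 17, 16] → max 20
[15, 17, 16, 11] → max 17
[17, 16, 11, 10] → max 17
[16, 11, 10, 8] → max 16
[11, 10, 8, 7] → max 11
[10, 8, 7, 11] → max 11

20, 17, 17, 16, 11, 11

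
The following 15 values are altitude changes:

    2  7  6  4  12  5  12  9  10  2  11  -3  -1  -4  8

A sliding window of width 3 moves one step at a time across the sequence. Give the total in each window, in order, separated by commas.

15, 17, 22, 21, 29, 26, 31, 21, 23, 10, 7, -8, 3

[2, 7, 6] → sum 15
[7, 6, 4] → sum 17
[6, 4, 12] → sum 22
[4, 12, 5] → sum 21
[12, 5, 12] → sum 29
[5, 12, 9] → sum 26
[12, 9, 10] → sum 31
[9, 10, 2] → sum 21
[10, 2, 11] → sum 23
[2, 11, -3] → sum 10
[11, -3, -1] → sum 7
[-3, -1, -4] → sum -8
[-1, -4, 8] → sum 3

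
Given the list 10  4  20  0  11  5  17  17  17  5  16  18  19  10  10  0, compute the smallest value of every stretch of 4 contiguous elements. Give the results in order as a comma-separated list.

0, 0, 0, 0, 5, 5, 5, 5, 5, 5, 10, 10, 0

Sliding a size-4 window across the 16 values:
(10, 4, 20, 0) → min 0
(4, 20, 0, 11) → min 0
(20, 0, 11, 5) → min 0
(0, 11, 5, 17) → min 0
(11, 5, 17, 17) → min 5
(5, 17, 17, 17) → min 5
(17, 17, 17, 5) → min 5
(17, 17, 5, 16) → min 5
(17, 5, 16, 18) → min 5
(5, 16, 18, 19) → min 5
(16, 18, 19, 10) → min 10
(18, 19, 10, 10) → min 10
(19, 10, 10, 0) → min 0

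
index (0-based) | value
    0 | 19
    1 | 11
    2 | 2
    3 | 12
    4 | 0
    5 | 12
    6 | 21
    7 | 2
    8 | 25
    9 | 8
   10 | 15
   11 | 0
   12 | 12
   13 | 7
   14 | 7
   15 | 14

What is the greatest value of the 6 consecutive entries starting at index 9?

Elements at indices 9..14: 8, 15, 0, 12, 7, 7
max(8, 15, 0, 12, 7, 7) = 15

15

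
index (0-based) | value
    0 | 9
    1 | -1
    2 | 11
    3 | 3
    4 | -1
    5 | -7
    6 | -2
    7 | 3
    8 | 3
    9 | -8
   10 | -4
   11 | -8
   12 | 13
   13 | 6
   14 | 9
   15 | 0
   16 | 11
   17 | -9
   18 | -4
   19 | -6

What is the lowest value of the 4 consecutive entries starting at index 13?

Elements at indices 13..16: 6, 9, 0, 11
min(6, 9, 0, 11) = 0

0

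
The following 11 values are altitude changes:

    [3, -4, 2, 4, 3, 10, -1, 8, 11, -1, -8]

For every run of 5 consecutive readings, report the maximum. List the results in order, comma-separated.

[3, -4, 2, 4, 3] → max 4
[-4, 2, 4, 3, 10] → max 10
[2, 4, 3, 10, -1] → max 10
[4, 3, 10, -1, 8] → max 10
[3, 10, -1, 8, 11] → max 11
[10, -1, 8, 11, -1] → max 11
[-1, 8, 11, -1, -8] → max 11

4, 10, 10, 10, 11, 11, 11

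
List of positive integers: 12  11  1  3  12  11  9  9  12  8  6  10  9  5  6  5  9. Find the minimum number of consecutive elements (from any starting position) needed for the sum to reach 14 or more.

2

add 12: running sum 12 < 14
end 1: [12, 11] sum 23, len 2
end 2: [12, 11, 1] sum 24, len 3
end 3: [11, 1, 3] sum 15, len 3
end 4: [3, 12] sum 15, len 2
end 5: [12, 11] sum 23, len 2
end 6: [11, 9] sum 20, len 2
end 7: [9, 9] sum 18, len 2
end 8: [9, 12] sum 21, len 2
end 9: [12, 8] sum 20, len 2
end 10: [8, 6] sum 14, len 2
end 11: [6, 10] sum 16, len 2
end 12: [10, 9] sum 19, len 2
end 13: [9, 5] sum 14, len 2
end 14: [9, 5, 6] sum 20, len 3
end 15: [5, 6, 5] sum 16, len 3
end 16: [5, 9] sum 14, len 2
Shortest qualifying length: 2.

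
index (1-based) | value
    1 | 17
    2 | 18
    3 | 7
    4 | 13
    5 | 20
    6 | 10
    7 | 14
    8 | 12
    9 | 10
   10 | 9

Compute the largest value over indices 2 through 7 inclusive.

Elements at indices 2..7: 18, 7, 13, 20, 10, 14
max(18, 7, 13, 20, 10, 14) = 20

20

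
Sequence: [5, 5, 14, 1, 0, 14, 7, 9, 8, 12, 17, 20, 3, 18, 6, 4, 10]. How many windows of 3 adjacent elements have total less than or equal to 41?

5 5 14 → sum 24  ≤ 41 ✓
5 14 1 → sum 20  ≤ 41 ✓
14 1 0 → sum 15  ≤ 41 ✓
1 0 14 → sum 15  ≤ 41 ✓
0 14 7 → sum 21  ≤ 41 ✓
14 7 9 → sum 30  ≤ 41 ✓
7 9 8 → sum 24  ≤ 41 ✓
9 8 12 → sum 29  ≤ 41 ✓
8 12 17 → sum 37  ≤ 41 ✓
12 17 20 → sum 49
17 20 3 → sum 40  ≤ 41 ✓
20 3 18 → sum 41  ≤ 41 ✓
3 18 6 → sum 27  ≤ 41 ✓
18 6 4 → sum 28  ≤ 41 ✓
6 4 10 → sum 20  ≤ 41 ✓
14 windows satisfy the condition.

14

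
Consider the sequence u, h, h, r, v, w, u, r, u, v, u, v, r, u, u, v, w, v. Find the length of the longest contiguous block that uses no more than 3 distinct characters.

Extend right; when distinct count exceeds 3, shrink from the left:
[u] 1 distinct, len 1
[u, h] 2 distinct, len 2
[u, h, h] 2 distinct, len 3
[u, h, h, r] 3 distinct, len 4
[h, h, r, v] 3 distinct, len 4
[r, v, w] 3 distinct, len 3
[v, w, u] 3 distinct, len 3
[w, u, r] 3 distinct, len 3
[w, u, r, u] 3 distinct, len 4
[u, r, u, v] 3 distinct, len 4
[u, r, u, v, u] 3 distinct, len 5
[u, r, u, v, u, v] 3 distinct, len 6
[u, r, u, v, u, v, r] 3 distinct, len 7
[u, r, u, v, u, v, r, u] 3 distinct, len 8
[u, r, u, v, u, v, r, u, u] 3 distinct, len 9
[u, r, u, v, u, v, r, u, u, v] 3 distinct, len 10
[u, u, v, w] 3 distinct, len 4
[u, u, v, w, v] 3 distinct, len 5
Longest length with ≤3 distinct: 10.

10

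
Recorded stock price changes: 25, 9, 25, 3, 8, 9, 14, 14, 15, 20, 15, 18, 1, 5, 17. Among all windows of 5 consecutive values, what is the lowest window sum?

[25, 9, 25, 3, 8] → sum 70
[9, 25, 3, 8, 9] → sum 54
[25, 3, 8, 9, 14] → sum 59
[3, 8, 9, 14, 14] → sum 48
[8, 9, 14, 14, 15] → sum 60
[9, 14, 14, 15, 20] → sum 72
[14, 14, 15, 20, 15] → sum 78
[14, 15, 20, 15, 18] → sum 82
[15, 20, 15, 18, 1] → sum 69
[20, 15, 18, 1, 5] → sum 59
[15, 18, 1, 5, 17] → sum 56
Lowest of these is 48.

48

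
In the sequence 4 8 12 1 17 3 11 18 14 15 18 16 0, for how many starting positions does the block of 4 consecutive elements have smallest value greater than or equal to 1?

9

[4, 8, 12, 1] → min 1  ≥ 1 ✓
[8, 12, 1, 17] → min 1  ≥ 1 ✓
[12, 1, 17, 3] → min 1  ≥ 1 ✓
[1, 17, 3, 11] → min 1  ≥ 1 ✓
[17, 3, 11, 18] → min 3  ≥ 1 ✓
[3, 11, 18, 14] → min 3  ≥ 1 ✓
[11, 18, 14, 15] → min 11  ≥ 1 ✓
[18, 14, 15, 18] → min 14  ≥ 1 ✓
[14, 15, 18, 16] → min 14  ≥ 1 ✓
[15, 18, 16, 0] → min 0
9 windows satisfy the condition.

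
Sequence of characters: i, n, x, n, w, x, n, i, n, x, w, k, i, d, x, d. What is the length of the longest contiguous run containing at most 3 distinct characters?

6

[i] 1 distinct, len 1
[i, n] 2 distinct, len 2
[i, n, x] 3 distinct, len 3
[i, n, x, n] 3 distinct, len 4
[n, x, n, w] 3 distinct, len 4
[n, x, n, w, x] 3 distinct, len 5
[n, x, n, w, x, n] 3 distinct, len 6
[x, n, i] 3 distinct, len 3
[x, n, i, n] 3 distinct, len 4
[x, n, i, n, x] 3 distinct, len 5
[n, x, w] 3 distinct, len 3
[x, w, k] 3 distinct, len 3
[w, k, i] 3 distinct, len 3
[k, i, d] 3 distinct, len 3
[i, d, x] 3 distinct, len 3
[i, d, x, d] 3 distinct, len 4
Longest length with ≤3 distinct: 6.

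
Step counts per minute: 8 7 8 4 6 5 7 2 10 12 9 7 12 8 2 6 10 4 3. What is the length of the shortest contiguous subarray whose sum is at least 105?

Extend right; whenever the sum reaches 105, record the length and shrink from the left:
add 8: running sum 8 < 105
add 7: running sum 15 < 105
add 8: running sum 23 < 105
add 4: running sum 27 < 105
add 6: running sum 33 < 105
add 5: running sum 38 < 105
add 7: running sum 45 < 105
add 2: running sum 47 < 105
add 10: running sum 57 < 105
add 12: running sum 69 < 105
add 9: running sum 78 < 105
add 7: running sum 85 < 105
add 12: running sum 97 < 105
end 13: [8, 7, 8, 4, 6, 5, 7, 2, 10, 12, 9, 7, 12, 8] sum 105, len 14
end 14: [8, 7, 8, 4, 6, 5, 7, 2, 10, 12, 9, 7, 12, 8, 2] sum 107, len 15
end 15: [7, 8, 4, 6, 5, 7, 2, 10, 12, 9, 7, 12, 8, 2, 6] sum 105, len 15
end 16: [8, 4, 6, 5, 7, 2, 10, 12, 9, 7, 12, 8, 2, 6, 10] sum 108, len 15
end 17: [8, 4, 6, 5, 7, 2, 10, 12, 9, 7, 12, 8, 2, 6, 10, 4] sum 112, len 16
end 18: [4, 6, 5, 7, 2, 10, 12, 9, 7, 12, 8, 2, 6, 10, 4, 3] sum 107, len 16
Shortest qualifying length: 14.

14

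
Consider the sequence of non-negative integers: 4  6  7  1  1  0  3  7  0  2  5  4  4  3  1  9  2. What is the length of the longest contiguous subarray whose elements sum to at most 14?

7

→ 4: sum 4, len 1
→ 6: sum 10, len 2
→ 7 (dropped 4): sum 13, len 2
→ 1: sum 14, len 3
→ 1 (dropped 6): sum 9, len 3
→ 0: sum 9, len 4
→ 3: sum 12, len 5
→ 7 (dropped 7): sum 12, len 5
→ 0: sum 12, len 6
→ 2: sum 14, len 7
→ 5 (dropped 1, 1, 0, 3): sum 14, len 4
→ 4 (dropped 7): sum 11, len 4
→ 4 (dropped 0, 2): sum 13, len 3
→ 3 (dropped 5): sum 11, len 3
→ 1: sum 12, len 4
→ 9 (dropped 4, 4): sum 13, len 3
→ 2 (dropped 3): sum 12, len 3
Longest length seen: 7.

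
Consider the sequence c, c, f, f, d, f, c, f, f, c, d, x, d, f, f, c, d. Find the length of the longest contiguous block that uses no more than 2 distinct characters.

[c] 1 distinct, len 1
[c, c] 1 distinct, len 2
[c, c, f] 2 distinct, len 3
[c, c, f, f] 2 distinct, len 4
[f, f, d] 2 distinct, len 3
[f, f, d, f] 2 distinct, len 4
[f, c] 2 distinct, len 2
[f, c, f] 2 distinct, len 3
[f, c, f, f] 2 distinct, len 4
[f, c, f, f, c] 2 distinct, len 5
[c, d] 2 distinct, len 2
[d, x] 2 distinct, len 2
[d, x, d] 2 distinct, len 3
[d, f] 2 distinct, len 2
[d, f, f] 2 distinct, len 3
[f, f, c] 2 distinct, len 3
[c, d] 2 distinct, len 2
Longest length with ≤2 distinct: 5.

5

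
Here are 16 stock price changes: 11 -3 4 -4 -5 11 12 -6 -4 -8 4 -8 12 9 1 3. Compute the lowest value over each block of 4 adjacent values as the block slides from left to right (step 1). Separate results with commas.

11 -3 4 -4 → min -4
-3 4 -4 -5 → min -5
4 -4 -5 11 → min -5
-4 -5 11 12 → min -5
-5 11 12 -6 → min -6
11 12 -6 -4 → min -6
12 -6 -4 -8 → min -8
-6 -4 -8 4 → min -8
-4 -8 4 -8 → min -8
-8 4 -8 12 → min -8
4 -8 12 9 → min -8
-8 12 9 1 → min -8
12 9 1 3 → min 1

-4, -5, -5, -5, -6, -6, -8, -8, -8, -8, -8, -8, 1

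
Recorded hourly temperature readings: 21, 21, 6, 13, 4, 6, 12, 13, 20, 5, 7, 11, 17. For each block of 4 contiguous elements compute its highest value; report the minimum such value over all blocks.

13

[21, 21, 6, 13] → max 21
[21, 6, 13, 4] → max 21
[6, 13, 4, 6] → max 13
[13, 4, 6, 12] → max 13
[4, 6, 12, 13] → max 13
[6, 12, 13, 20] → max 20
[12, 13, 20, 5] → max 20
[13, 20, 5, 7] → max 20
[20, 5, 7, 11] → max 20
[5, 7, 11, 17] → max 17
Minimum of these is 13.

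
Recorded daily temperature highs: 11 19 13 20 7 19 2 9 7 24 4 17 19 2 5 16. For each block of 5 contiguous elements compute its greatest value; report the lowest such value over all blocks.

19

[11, 19, 13, 20, 7] → max 20
[19, 13, 20, 7, 19] → max 20
[13, 20, 7, 19, 2] → max 20
[20, 7, 19, 2, 9] → max 20
[7, 19, 2, 9, 7] → max 19
[19, 2, 9, 7, 24] → max 24
[2, 9, 7, 24, 4] → max 24
[9, 7, 24, 4, 17] → max 24
[7, 24, 4, 17, 19] → max 24
[24, 4, 17, 19, 2] → max 24
[4, 17, 19, 2, 5] → max 19
[17, 19, 2, 5, 16] → max 19
Lowest of these is 19.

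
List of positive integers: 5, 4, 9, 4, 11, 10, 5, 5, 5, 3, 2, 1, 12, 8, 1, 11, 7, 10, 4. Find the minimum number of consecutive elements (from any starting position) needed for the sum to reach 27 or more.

Extend right; whenever the sum reaches 27, record the length and shrink from the left:
add 5: running sum 5 < 27
add 4: running sum 9 < 27
add 9: running sum 18 < 27
add 4: running sum 22 < 27
end 4: [4, 9, 4, 11] sum 28, len 4
end 5: [9, 4, 11, 10] sum 34, len 4
end 6: [4, 11, 10, 5] sum 30, len 4
end 7: [11, 10, 5, 5] sum 31, len 4
end 8: [11, 10, 5, 5, 5] sum 36, len 5
end 9: [10, 5, 5, 5, 3] sum 28, len 5
end 10: [10, 5, 5, 5, 3, 2] sum 30, len 6
end 11: [10, 5, 5, 5, 3, 2, 1] sum 31, len 7
end 12: [5, 5, 3, 2, 1, 12] sum 28, len 6
end 13: [5, 3, 2, 1, 12, 8] sum 31, len 6
end 14: [3, 2, 1, 12, 8, 1] sum 27, len 6
end 15: [12, 8, 1, 11] sum 32, len 4
end 16: [8, 1, 11, 7] sum 27, len 4
end 17: [11, 7, 10] sum 28, len 3
end 18: [11, 7, 10, 4] sum 32, len 4
Shortest qualifying length: 3.

3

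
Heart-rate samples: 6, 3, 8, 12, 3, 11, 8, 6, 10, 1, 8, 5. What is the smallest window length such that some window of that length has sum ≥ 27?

add 6: running sum 6 < 27
add 3: running sum 9 < 27
add 8: running sum 17 < 27
add 12: shortest ending here [6, 3, 8, 12] sum 29, len 4
add 3: shortest ending here [6, 3, 8, 12, 3] sum 32, len 5
add 11: shortest ending here [8, 12, 3, 11] sum 34, len 4
add 8: shortest ending here [12, 3, 11, 8] sum 34, len 4
add 6: shortest ending here [3, 11, 8, 6] sum 28, len 4
add 10: shortest ending here [11, 8, 6, 10] sum 35, len 4
add 1: shortest ending here [11, 8, 6, 10, 1] sum 36, len 5
add 8: shortest ending here [8, 6, 10, 1, 8] sum 33, len 5
add 5: shortest ending here [6, 10, 1, 8, 5] sum 30, len 5
Shortest qualifying length: 4.

4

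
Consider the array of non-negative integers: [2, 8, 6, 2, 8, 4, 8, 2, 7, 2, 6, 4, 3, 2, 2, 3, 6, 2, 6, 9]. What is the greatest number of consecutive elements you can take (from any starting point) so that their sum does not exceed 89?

[2] sum 2 len 1
[2, 8] sum 10 len 2
[2, 8, 6] sum 16 len 3
[2, 8, 6, 2] sum 18 len 4
[2, 8, 6, 2, 8] sum 26 len 5
[2, 8, 6, 2, 8, 4] sum 30 len 6
[2, 8, 6, 2, 8, 4, 8] sum 38 len 7
[2, 8, 6, 2, 8, 4, 8, 2] sum 40 len 8
[2, 8, 6, 2, 8, 4, 8, 2, 7] sum 47 len 9
[2, 8, 6, 2, 8, 4, 8, 2, 7, 2] sum 49 len 10
[2, 8, 6, 2, 8, 4, 8, 2, 7, 2, 6] sum 55 len 11
[2, 8, 6, 2, 8, 4, 8, 2, 7, 2, 6, 4] sum 59 len 12
[2, 8, 6, 2, 8, 4, 8, 2, 7, 2, 6, 4, 3] sum 62 len 13
[2, 8, 6, 2, 8, 4, 8, 2, 7, 2, 6, 4, 3, 2] sum 64 len 14
[2, 8, 6, 2, 8, 4, 8, 2, 7, 2, 6, 4, 3, 2, 2] sum 66 len 15
[2, 8, 6, 2, 8, 4, 8, 2, 7, 2, 6, 4, 3, 2, 2, 3] sum 69 len 16
[2, 8, 6, 2, 8, 4, 8, 2, 7, 2, 6, 4, 3, 2, 2, 3, 6] sum 75 len 17
[2, 8, 6, 2, 8, 4, 8, 2, 7, 2, 6, 4, 3, 2, 2, 3, 6, 2] sum 77 len 18
[2, 8, 6, 2, 8, 4, 8, 2, 7, 2, 6, 4, 3, 2, 2, 3, 6, 2, 6] sum 83 len 19
[6, 2, 8, 4, 8, 2, 7, 2, 6, 4, 3, 2, 2, 3, 6, 2, 6, 9] sum 82 len 18
Longest length seen: 19.

19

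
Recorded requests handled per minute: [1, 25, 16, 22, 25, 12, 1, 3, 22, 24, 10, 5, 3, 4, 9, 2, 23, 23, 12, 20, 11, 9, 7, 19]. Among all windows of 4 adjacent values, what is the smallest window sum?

[1, 25, 16, 22] → sum 64
[25, 16, 22, 25] → sum 88
[16, 22, 25, 12] → sum 75
[22, 25, 12, 1] → sum 60
[25, 12, 1, 3] → sum 41
[12, 1, 3, 22] → sum 38
[1, 3, 22, 24] → sum 50
[3, 22, 24, 10] → sum 59
[22, 24, 10, 5] → sum 61
[24, 10, 5, 3] → sum 42
[10, 5, 3, 4] → sum 22
[5, 3, 4, 9] → sum 21
[3, 4, 9, 2] → sum 18
[4, 9, 2, 23] → sum 38
[9, 2, 23, 23] → sum 57
[2, 23, 23, 12] → sum 60
[23, 23, 12, 20] → sum 78
[23, 12, 20, 11] → sum 66
[12, 20, 11, 9] → sum 52
[20, 11, 9, 7] → sum 47
[11, 9, 7, 19] → sum 46
Smallest of these is 18.

18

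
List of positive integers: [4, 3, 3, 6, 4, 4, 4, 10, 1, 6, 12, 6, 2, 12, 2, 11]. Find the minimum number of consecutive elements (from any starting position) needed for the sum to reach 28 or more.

4

add 4: running sum 4 < 28
add 3: running sum 7 < 28
add 3: running sum 10 < 28
add 6: running sum 16 < 28
add 4: running sum 20 < 28
add 4: running sum 24 < 28
end 6: [4, 3, 3, 6, 4, 4, 4] sum 28, len 7
end 7: [6, 4, 4, 4, 10] sum 28, len 5
end 8: [6, 4, 4, 4, 10, 1] sum 29, len 6
end 9: [4, 4, 4, 10, 1, 6] sum 29, len 6
end 10: [10, 1, 6, 12] sum 29, len 4
end 11: [10, 1, 6, 12, 6] sum 35, len 5
end 12: [10, 1, 6, 12, 6, 2] sum 37, len 6
end 13: [12, 6, 2, 12] sum 32, len 4
end 14: [12, 6, 2, 12, 2] sum 34, len 5
end 15: [6, 2, 12, 2, 11] sum 33, len 5
Shortest qualifying length: 4.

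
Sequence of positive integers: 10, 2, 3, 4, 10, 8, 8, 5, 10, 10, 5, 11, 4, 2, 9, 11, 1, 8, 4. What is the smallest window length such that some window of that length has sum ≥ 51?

add 10: running sum 10 < 51
add 2: running sum 12 < 51
add 3: running sum 15 < 51
add 4: running sum 19 < 51
add 10: running sum 29 < 51
add 8: running sum 37 < 51
add 8: running sum 45 < 51
add 5: running sum 50 < 51
end 8: [10, 2, 3, 4, 10, 8, 8, 5, 10] sum 60, len 9
end 9: [10, 8, 8, 5, 10, 10] sum 51, len 6
end 10: [10, 8, 8, 5, 10, 10, 5] sum 56, len 7
end 11: [8, 8, 5, 10, 10, 5, 11] sum 57, len 7
end 12: [8, 5, 10, 10, 5, 11, 4] sum 53, len 7
end 13: [8, 5, 10, 10, 5, 11, 4, 2] sum 55, len 8
end 14: [10, 10, 5, 11, 4, 2, 9] sum 51, len 7
end 15: [10, 5, 11, 4, 2, 9, 11] sum 52, len 7
end 16: [10, 5, 11, 4, 2, 9, 11, 1] sum 53, len 8
end 17: [5, 11, 4, 2, 9, 11, 1, 8] sum 51, len 8
end 18: [5, 11, 4, 2, 9, 11, 1, 8, 4] sum 55, len 9
Shortest qualifying length: 6.

6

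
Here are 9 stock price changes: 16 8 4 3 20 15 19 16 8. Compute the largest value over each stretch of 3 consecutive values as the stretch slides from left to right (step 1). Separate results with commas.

16, 8, 20, 20, 20, 19, 19

Sliding a size-3 window across the 9 values:
16 8 4 → max 16
8 4 3 → max 8
4 3 20 → max 20
3 20 15 → max 20
20 15 19 → max 20
15 19 16 → max 19
19 16 8 → max 19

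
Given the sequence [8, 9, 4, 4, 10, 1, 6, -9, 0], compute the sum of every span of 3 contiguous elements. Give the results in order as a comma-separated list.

(8, 9, 4) → sum 21
(9, 4, 4) → sum 17
(4, 4, 10) → sum 18
(4, 10, 1) → sum 15
(10, 1, 6) → sum 17
(1, 6, -9) → sum -2
(6, -9, 0) → sum -3

21, 17, 18, 15, 17, -2, -3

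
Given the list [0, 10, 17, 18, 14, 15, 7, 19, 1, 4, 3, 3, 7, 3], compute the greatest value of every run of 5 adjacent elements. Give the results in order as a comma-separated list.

18, 18, 18, 19, 19, 19, 19, 19, 7, 7

(0, 10, 17, 18, 14) → max 18
(10, 17, 18, 14, 15) → max 18
(17, 18, 14, 15, 7) → max 18
(18, 14, 15, 7, 19) → max 19
(14, 15, 7, 19, 1) → max 19
(15, 7, 19, 1, 4) → max 19
(7, 19, 1, 4, 3) → max 19
(19, 1, 4, 3, 3) → max 19
(1, 4, 3, 3, 7) → max 7
(4, 3, 3, 7, 3) → max 7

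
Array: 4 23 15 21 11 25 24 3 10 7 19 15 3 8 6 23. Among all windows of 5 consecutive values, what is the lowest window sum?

(4, 23, 15, 21, 11) → sum 74
(23, 15, 21, 11, 25) → sum 95
(15, 21, 11, 25, 24) → sum 96
(21, 11, 25, 24, 3) → sum 84
(11, 25, 24, 3, 10) → sum 73
(25, 24, 3, 10, 7) → sum 69
(24, 3, 10, 7, 19) → sum 63
(3, 10, 7, 19, 15) → sum 54
(10, 7, 19, 15, 3) → sum 54
(7, 19, 15, 3, 8) → sum 52
(19, 15, 3, 8, 6) → sum 51
(15, 3, 8, 6, 23) → sum 55
Lowest of these is 51.

51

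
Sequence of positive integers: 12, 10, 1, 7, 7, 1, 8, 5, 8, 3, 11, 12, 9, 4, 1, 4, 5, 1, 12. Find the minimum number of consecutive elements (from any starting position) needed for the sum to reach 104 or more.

17

add 12: running sum 12 < 104
add 10: running sum 22 < 104
add 1: running sum 23 < 104
add 7: running sum 30 < 104
add 7: running sum 37 < 104
add 1: running sum 38 < 104
add 8: running sum 46 < 104
add 5: running sum 51 < 104
add 8: running sum 59 < 104
add 3: running sum 62 < 104
add 11: running sum 73 < 104
add 12: running sum 85 < 104
add 9: running sum 94 < 104
add 4: running sum 98 < 104
add 1: running sum 99 < 104
add 4: running sum 103 < 104
end 16: [12, 10, 1, 7, 7, 1, 8, 5, 8, 3, 11, 12, 9, 4, 1, 4, 5] sum 108, len 17
end 17: [12, 10, 1, 7, 7, 1, 8, 5, 8, 3, 11, 12, 9, 4, 1, 4, 5, 1] sum 109, len 18
end 18: [10, 1, 7, 7, 1, 8, 5, 8, 3, 11, 12, 9, 4, 1, 4, 5, 1, 12] sum 109, len 18
Shortest qualifying length: 17.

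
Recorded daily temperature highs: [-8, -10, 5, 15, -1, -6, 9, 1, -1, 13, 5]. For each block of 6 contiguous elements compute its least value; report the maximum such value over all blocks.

-6

Each size-6 window and its min:
-8 -10 5 15 -1 -6 → min -10
-10 5 15 -1 -6 9 → min -10
5 15 -1 -6 9 1 → min -6
15 -1 -6 9 1 -1 → min -6
-1 -6 9 1 -1 13 → min -6
-6 9 1 -1 13 5 → min -6
Maximum of these is -6.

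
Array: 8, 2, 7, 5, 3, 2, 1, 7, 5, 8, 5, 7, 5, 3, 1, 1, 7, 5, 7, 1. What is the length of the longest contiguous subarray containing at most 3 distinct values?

add 8: window [8] (1 distinct), len 1
add 2: window [8, 2] (2 distinct), len 2
add 7: window [8, 2, 7] (3 distinct), len 3
add 5: window [2, 7, 5] (3 distinct), len 3
add 3: window [7, 5, 3] (3 distinct), len 3
add 2: window [5, 3, 2] (3 distinct), len 3
add 1: window [3, 2, 1] (3 distinct), len 3
add 7: window [2, 1, 7] (3 distinct), len 3
add 5: window [1, 7, 5] (3 distinct), len 3
add 8: window [7, 5, 8] (3 distinct), len 3
add 5: window [7, 5, 8, 5] (3 distinct), len 4
add 7: window [7, 5, 8, 5, 7] (3 distinct), len 5
add 5: window [7, 5, 8, 5, 7, 5] (3 distinct), len 6
add 3: window [5, 7, 5, 3] (3 distinct), len 4
add 1: window [5, 3, 1] (3 distinct), len 3
add 1: window [5, 3, 1, 1] (3 distinct), len 4
add 7: window [3, 1, 1, 7] (3 distinct), len 4
add 5: window [1, 1, 7, 5] (3 distinct), len 4
add 7: window [1, 1, 7, 5, 7] (3 distinct), len 5
add 1: window [1, 1, 7, 5, 7, 1] (3 distinct), len 6
Longest length with ≤3 distinct: 6.

6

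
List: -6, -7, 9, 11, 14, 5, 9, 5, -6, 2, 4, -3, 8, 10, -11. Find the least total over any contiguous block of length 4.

(-6, -7, 9, 11) → sum 7
(-7, 9, 11, 14) → sum 27
(9, 11, 14, 5) → sum 39
(11, 14, 5, 9) → sum 39
(14, 5, 9, 5) → sum 33
(5, 9, 5, -6) → sum 13
(9, 5, -6, 2) → sum 10
(5, -6, 2, 4) → sum 5
(-6, 2, 4, -3) → sum -3
(2, 4, -3, 8) → sum 11
(4, -3, 8, 10) → sum 19
(-3, 8, 10, -11) → sum 4
Least of these is -3.

-3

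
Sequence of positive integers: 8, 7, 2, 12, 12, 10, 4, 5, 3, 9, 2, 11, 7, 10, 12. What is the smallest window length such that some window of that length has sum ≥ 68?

9

add 8: running sum 8 < 68
add 7: running sum 15 < 68
add 2: running sum 17 < 68
add 12: running sum 29 < 68
add 12: running sum 41 < 68
add 10: running sum 51 < 68
add 4: running sum 55 < 68
add 5: running sum 60 < 68
add 3: running sum 63 < 68
end 9: [8, 7, 2, 12, 12, 10, 4, 5, 3, 9] sum 72, len 10
end 10: [8, 7, 2, 12, 12, 10, 4, 5, 3, 9, 2] sum 74, len 11
end 11: [12, 12, 10, 4, 5, 3, 9, 2, 11] sum 68, len 9
end 12: [12, 12, 10, 4, 5, 3, 9, 2, 11, 7] sum 75, len 10
end 13: [12, 10, 4, 5, 3, 9, 2, 11, 7, 10] sum 73, len 10
end 14: [10, 4, 5, 3, 9, 2, 11, 7, 10, 12] sum 73, len 10
Shortest qualifying length: 9.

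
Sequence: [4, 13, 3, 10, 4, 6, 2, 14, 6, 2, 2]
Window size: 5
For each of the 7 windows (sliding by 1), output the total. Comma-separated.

34, 36, 25, 36, 32, 30, 26

4 13 3 10 4 → sum 34
13 3 10 4 6 → sum 36
3 10 4 6 2 → sum 25
10 4 6 2 14 → sum 36
4 6 2 14 6 → sum 32
6 2 14 6 2 → sum 30
2 14 6 2 2 → sum 26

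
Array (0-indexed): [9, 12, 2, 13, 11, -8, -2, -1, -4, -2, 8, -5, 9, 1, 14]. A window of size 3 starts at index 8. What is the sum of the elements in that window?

2

Elements at indices 8..10: -4, -2, 8
sum(-4, -2, 8) = 2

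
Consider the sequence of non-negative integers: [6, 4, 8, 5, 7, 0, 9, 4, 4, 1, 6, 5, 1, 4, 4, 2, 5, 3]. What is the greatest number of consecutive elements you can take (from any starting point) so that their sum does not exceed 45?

12

add 6: [6] sum 6, len 1
add 4: [6, 4] sum 10, len 2
add 8: [6, 4, 8] sum 18, len 3
add 5: [6, 4, 8, 5] sum 23, len 4
add 7: [6, 4, 8, 5, 7] sum 30, len 5
add 0: [6, 4, 8, 5, 7, 0] sum 30, len 6
add 9: [6, 4, 8, 5, 7, 0, 9] sum 39, len 7
add 4: [6, 4, 8, 5, 7, 0, 9, 4] sum 43, len 8
add 4: [4, 8, 5, 7, 0, 9, 4, 4] sum 41, len 8
add 1: [4, 8, 5, 7, 0, 9, 4, 4, 1] sum 42, len 9
add 6: [8, 5, 7, 0, 9, 4, 4, 1, 6] sum 44, len 9
add 5: [5, 7, 0, 9, 4, 4, 1, 6, 5] sum 41, len 9
add 1: [5, 7, 0, 9, 4, 4, 1, 6, 5, 1] sum 42, len 10
add 4: [7, 0, 9, 4, 4, 1, 6, 5, 1, 4] sum 41, len 10
add 4: [7, 0, 9, 4, 4, 1, 6, 5, 1, 4, 4] sum 45, len 11
add 2: [0, 9, 4, 4, 1, 6, 5, 1, 4, 4, 2] sum 40, len 11
add 5: [0, 9, 4, 4, 1, 6, 5, 1, 4, 4, 2, 5] sum 45, len 12
add 3: [4, 4, 1, 6, 5, 1, 4, 4, 2, 5, 3] sum 39, len 11
Longest length seen: 12.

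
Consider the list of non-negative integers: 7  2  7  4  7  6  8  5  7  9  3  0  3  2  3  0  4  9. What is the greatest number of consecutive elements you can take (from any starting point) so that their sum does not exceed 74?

16

Extend to the right; shrink from the left whenever the sum exceeds 74:
→ 7: sum 7, len 1
→ 2: sum 9, len 2
→ 7: sum 16, len 3
→ 4: sum 20, len 4
→ 7: sum 27, len 5
→ 6: sum 33, len 6
→ 8: sum 41, len 7
→ 5: sum 46, len 8
→ 7: sum 53, len 9
→ 9: sum 62, len 10
→ 3: sum 65, len 11
→ 0: sum 65, len 12
→ 3: sum 68, len 13
→ 2: sum 70, len 14
→ 3: sum 73, len 15
→ 0: sum 73, len 16
→ 4 (dropped 7): sum 70, len 16
→ 9 (dropped 2, 7): sum 70, len 15
Longest length seen: 16.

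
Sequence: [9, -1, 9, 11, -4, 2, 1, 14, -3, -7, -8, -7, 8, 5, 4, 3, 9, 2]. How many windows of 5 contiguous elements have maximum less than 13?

9

[9, -1, 9, 11, -4] → max 11  < 13 ✓
[-1, 9, 11, -4, 2] → max 11  < 13 ✓
[9, 11, -4, 2, 1] → max 11  < 13 ✓
[11, -4, 2, 1, 14] → max 14
[-4, 2, 1, 14, -3] → max 14
[2, 1, 14, -3, -7] → max 14
[1, 14, -3, -7, -8] → max 14
[14, -3, -7, -8, -7] → max 14
[-3, -7, -8, -7, 8] → max 8  < 13 ✓
[-7, -8, -7, 8, 5] → max 8  < 13 ✓
[-8, -7, 8, 5, 4] → max 8  < 13 ✓
[-7, 8, 5, 4, 3] → max 8  < 13 ✓
[8, 5, 4, 3, 9] → max 9  < 13 ✓
[5, 4, 3, 9, 2] → max 9  < 13 ✓
9 windows satisfy the condition.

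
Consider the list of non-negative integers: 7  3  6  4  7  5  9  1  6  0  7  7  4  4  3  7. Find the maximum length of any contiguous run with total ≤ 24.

add 7: [7] sum 7, len 1
add 3: [7, 3] sum 10, len 2
add 6: [7, 3, 6] sum 16, len 3
add 4: [7, 3, 6, 4] sum 20, len 4
add 7: [3, 6, 4, 7] sum 20, len 4
add 5: [6, 4, 7, 5] sum 22, len 4
add 9: [7, 5, 9] sum 21, len 3
add 1: [7, 5, 9, 1] sum 22, len 4
add 6: [5, 9, 1, 6] sum 21, len 4
add 0: [5, 9, 1, 6, 0] sum 21, len 5
add 7: [9, 1, 6, 0, 7] sum 23, len 5
add 7: [1, 6, 0, 7, 7] sum 21, len 5
add 4: [6, 0, 7, 7, 4] sum 24, len 5
add 4: [0, 7, 7, 4, 4] sum 22, len 5
add 3: [7, 4, 4, 3] sum 18, len 4
add 7: [4, 4, 3, 7] sum 18, len 4
Longest length seen: 5.

5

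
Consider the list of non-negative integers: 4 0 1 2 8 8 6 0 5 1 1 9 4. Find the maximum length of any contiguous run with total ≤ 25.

Extend to the right; shrink from the left whenever the sum exceeds 25:
add 4: [4] sum 4, len 1
add 0: [4, 0] sum 4, len 2
add 1: [4, 0, 1] sum 5, len 3
add 2: [4, 0, 1, 2] sum 7, len 4
add 8: [4, 0, 1, 2, 8] sum 15, len 5
add 8: [4, 0, 1, 2, 8, 8] sum 23, len 6
add 6: [0, 1, 2, 8, 8, 6] sum 25, len 6
add 0: [0, 1, 2, 8, 8, 6, 0] sum 25, len 7
add 5: [8, 6, 0, 5] sum 19, len 4
add 1: [8, 6, 0, 5, 1] sum 20, len 5
add 1: [8, 6, 0, 5, 1, 1] sum 21, len 6
add 9: [6, 0, 5, 1, 1, 9] sum 22, len 6
add 4: [0, 5, 1, 1, 9, 4] sum 20, len 6
Longest length seen: 7.

7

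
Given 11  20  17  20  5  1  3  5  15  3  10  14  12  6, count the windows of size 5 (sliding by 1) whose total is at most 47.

11 20 17 20 5 → sum 73
20 17 20 5 1 → sum 63
17 20 5 1 3 → sum 46  ≤ 47 ✓
20 5 1 3 5 → sum 34  ≤ 47 ✓
5 1 3 5 15 → sum 29  ≤ 47 ✓
1 3 5 15 3 → sum 27  ≤ 47 ✓
3 5 15 3 10 → sum 36  ≤ 47 ✓
5 15 3 10 14 → sum 47  ≤ 47 ✓
15 3 10 14 12 → sum 54
3 10 14 12 6 → sum 45  ≤ 47 ✓
7 windows satisfy the condition.

7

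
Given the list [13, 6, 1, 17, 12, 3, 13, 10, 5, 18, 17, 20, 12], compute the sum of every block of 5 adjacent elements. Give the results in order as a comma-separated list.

13 6 1 17 12 → sum 49
6 1 17 12 3 → sum 39
1 17 12 3 13 → sum 46
17 12 3 13 10 → sum 55
12 3 13 10 5 → sum 43
3 13 10 5 18 → sum 49
13 10 5 18 17 → sum 63
10 5 18 17 20 → sum 70
5 18 17 20 12 → sum 72

49, 39, 46, 55, 43, 49, 63, 70, 72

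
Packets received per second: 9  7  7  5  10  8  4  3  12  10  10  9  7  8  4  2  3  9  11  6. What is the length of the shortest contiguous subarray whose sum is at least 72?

9

add 9: running sum 9 < 72
add 7: running sum 16 < 72
add 7: running sum 23 < 72
add 5: running sum 28 < 72
add 10: running sum 38 < 72
add 8: running sum 46 < 72
add 4: running sum 50 < 72
add 3: running sum 53 < 72
add 12: running sum 65 < 72
add 10: shortest ending here [9, 7, 7, 5, 10, 8, 4, 3, 12, 10] sum 75, len 10
add 10: shortest ending here [7, 7, 5, 10, 8, 4, 3, 12, 10, 10] sum 76, len 10
add 9: shortest ending here [7, 5, 10, 8, 4, 3, 12, 10, 10, 9] sum 78, len 10
add 7: shortest ending here [10, 8, 4, 3, 12, 10, 10, 9, 7] sum 73, len 9
add 8: shortest ending here [10, 8, 4, 3, 12, 10, 10, 9, 7, 8] sum 81, len 10
add 4: shortest ending here [8, 4, 3, 12, 10, 10, 9, 7, 8, 4] sum 75, len 10
add 2: shortest ending here [8, 4, 3, 12, 10, 10, 9, 7, 8, 4, 2] sum 77, len 11
add 3: shortest ending here [4, 3, 12, 10, 10, 9, 7, 8, 4, 2, 3] sum 72, len 11
add 9: shortest ending here [12, 10, 10, 9, 7, 8, 4, 2, 3, 9] sum 74, len 10
add 11: shortest ending here [10, 10, 9, 7, 8, 4, 2, 3, 9, 11] sum 73, len 10
add 6: shortest ending here [10, 10, 9, 7, 8, 4, 2, 3, 9, 11, 6] sum 79, len 11
Shortest qualifying length: 9.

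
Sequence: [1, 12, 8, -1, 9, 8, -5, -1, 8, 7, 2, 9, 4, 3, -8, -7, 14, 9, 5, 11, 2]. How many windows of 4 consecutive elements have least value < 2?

(1, 12, 8, -1) → min -1  < 2 ✓
(12, 8, -1, 9) → min -1  < 2 ✓
(8, -1, 9, 8) → min -1  < 2 ✓
(-1, 9, 8, -5) → min -5  < 2 ✓
(9, 8, -5, -1) → min -5  < 2 ✓
(8, -5, -1, 8) → min -5  < 2 ✓
(-5, -1, 8, 7) → min -5  < 2 ✓
(-1, 8, 7, 2) → min -1  < 2 ✓
(8, 7, 2, 9) → min 2
(7, 2, 9, 4) → min 2
(2, 9, 4, 3) → min 2
(9, 4, 3, -8) → min -8  < 2 ✓
(4, 3, -8, -7) → min -8  < 2 ✓
(3, -8, -7, 14) → min -8  < 2 ✓
(-8, -7, 14, 9) → min -8  < 2 ✓
(-7, 14, 9, 5) → min -7  < 2 ✓
(14, 9, 5, 11) → min 5
(9, 5, 11, 2) → min 2
13 windows satisfy the condition.

13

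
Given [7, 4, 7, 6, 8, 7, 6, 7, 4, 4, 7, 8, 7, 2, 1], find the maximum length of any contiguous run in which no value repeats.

4

add 7: [7] len 1
add 4: [7, 4] len 2
add 7 (repeat 7, move left end past it): [4, 7] len 2
add 6: [4, 7, 6] len 3
add 8: [4, 7, 6, 8] len 4
add 7 (repeat 7, move left end past it): [6, 8, 7] len 3
add 6 (repeat 6, move left end past it): [8, 7, 6] len 3
add 7 (repeat 7, move left end past it): [6, 7] len 2
add 4: [6, 7, 4] len 3
add 4 (repeat 4, move left end past it): [4] len 1
add 7: [4, 7] len 2
add 8: [4, 7, 8] len 3
add 7 (repeat 7, move left end past it): [8, 7] len 2
add 2: [8, 7, 2] len 3
add 1: [8, 7, 2, 1] len 4
Longest all-distinct length: 4.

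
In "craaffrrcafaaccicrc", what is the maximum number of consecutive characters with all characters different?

[c] len 1
[c, r] len 2
[c, r, a] len 3
[a] len 1
[a, f] len 2
[f] len 1
[f, r] len 2
[r] len 1
[r, c] len 2
[r, c, a] len 3
[r, c, a, f] len 4
[f, a] len 2
[a] len 1
[a, c] len 2
[c] len 1
[c, i] len 2
[i, c] len 2
[i, c, r] len 3
[r, c] len 2
Longest all-distinct length: 4.

4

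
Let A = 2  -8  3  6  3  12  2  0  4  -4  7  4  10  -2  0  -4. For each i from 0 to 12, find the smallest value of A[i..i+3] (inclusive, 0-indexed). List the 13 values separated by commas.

-8, -8, 3, 2, 0, 0, -4, -4, -4, -4, -2, -2, -4

Sliding a size-4 window across the 16 values:
[2, -8, 3, 6] → min -8
[-8, 3, 6, 3] → min -8
[3, 6, 3, 12] → min 3
[6, 3, 12, 2] → min 2
[3, 12, 2, 0] → min 0
[12, 2, 0, 4] → min 0
[2, 0, 4, -4] → min -4
[0, 4, -4, 7] → min -4
[4, -4, 7, 4] → min -4
[-4, 7, 4, 10] → min -4
[7, 4, 10, -2] → min -2
[4, 10, -2, 0] → min -2
[10, -2, 0, -4] → min -4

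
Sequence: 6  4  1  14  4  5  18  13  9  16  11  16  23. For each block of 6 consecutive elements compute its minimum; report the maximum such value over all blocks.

6 4 1 14 4 5 → min 1
4 1 14 4 5 18 → min 1
1 14 4 5 18 13 → min 1
14 4 5 18 13 9 → min 4
4 5 18 13 9 16 → min 4
5 18 13 9 16 11 → min 5
18 13 9 16 11 16 → min 9
13 9 16 11 16 23 → min 9
Maximum of these is 9.

9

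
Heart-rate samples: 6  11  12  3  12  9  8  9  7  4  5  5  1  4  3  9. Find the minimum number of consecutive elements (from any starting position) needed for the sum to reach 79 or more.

add 6: running sum 6 < 79
add 11: running sum 17 < 79
add 12: running sum 29 < 79
add 3: running sum 32 < 79
add 12: running sum 44 < 79
add 9: running sum 53 < 79
add 8: running sum 61 < 79
add 9: running sum 70 < 79
add 7: running sum 77 < 79
add 4: shortest ending here [6, 11, 12, 3, 12, 9, 8, 9, 7, 4] sum 81, len 10
add 5: shortest ending here [11, 12, 3, 12, 9, 8, 9, 7, 4, 5] sum 80, len 10
add 5: shortest ending here [11, 12, 3, 12, 9, 8, 9, 7, 4, 5, 5] sum 85, len 11
add 1: shortest ending here [11, 12, 3, 12, 9, 8, 9, 7, 4, 5, 5, 1] sum 86, len 12
add 4: shortest ending here [12, 3, 12, 9, 8, 9, 7, 4, 5, 5, 1, 4] sum 79, len 12
add 3: shortest ending here [12, 3, 12, 9, 8, 9, 7, 4, 5, 5, 1, 4, 3] sum 82, len 13
add 9: shortest ending here [3, 12, 9, 8, 9, 7, 4, 5, 5, 1, 4, 3, 9] sum 79, len 13
Shortest qualifying length: 10.

10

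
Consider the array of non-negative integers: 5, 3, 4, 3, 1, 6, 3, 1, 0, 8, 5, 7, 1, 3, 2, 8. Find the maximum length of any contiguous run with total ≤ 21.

add 5: [5] sum 5, len 1
add 3: [5, 3] sum 8, len 2
add 4: [5, 3, 4] sum 12, len 3
add 3: [5, 3, 4, 3] sum 15, len 4
add 1: [5, 3, 4, 3, 1] sum 16, len 5
add 6: [3, 4, 3, 1, 6] sum 17, len 5
add 3: [3, 4, 3, 1, 6, 3] sum 20, len 6
add 1: [3, 4, 3, 1, 6, 3, 1] sum 21, len 7
add 0: [3, 4, 3, 1, 6, 3, 1, 0] sum 21, len 8
add 8: [1, 6, 3, 1, 0, 8] sum 19, len 6
add 5: [3, 1, 0, 8, 5] sum 17, len 5
add 7: [1, 0, 8, 5, 7] sum 21, len 5
add 1: [0, 8, 5, 7, 1] sum 21, len 5
add 3: [5, 7, 1, 3] sum 16, len 4
add 2: [5, 7, 1, 3, 2] sum 18, len 5
add 8: [7, 1, 3, 2, 8] sum 21, len 5
Longest length seen: 8.

8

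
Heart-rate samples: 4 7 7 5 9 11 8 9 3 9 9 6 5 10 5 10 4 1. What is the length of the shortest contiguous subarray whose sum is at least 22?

3

add 4: running sum 4 < 22
add 7: running sum 11 < 22
add 7: running sum 18 < 22
add 5: shortest ending here [4, 7, 7, 5] sum 23, len 4
add 9: shortest ending here [7, 7, 5, 9] sum 28, len 4
add 11: shortest ending here [5, 9, 11] sum 25, len 3
add 8: shortest ending here [9, 11, 8] sum 28, len 3
add 9: shortest ending here [11, 8, 9] sum 28, len 3
add 3: shortest ending here [11, 8, 9, 3] sum 31, len 4
add 9: shortest ending here [8, 9, 3, 9] sum 29, len 4
add 9: shortest ending here [9, 3, 9, 9] sum 30, len 4
add 6: shortest ending here [9, 9, 6] sum 24, len 3
add 5: shortest ending here [9, 9, 6, 5] sum 29, len 4
add 10: shortest ending here [9, 6, 5, 10] sum 30, len 4
add 5: shortest ending here [6, 5, 10, 5] sum 26, len 4
add 10: shortest ending here [10, 5, 10] sum 25, len 3
add 4: shortest ending here [10, 5, 10, 4] sum 29, len 4
add 1: shortest ending here [10, 5, 10, 4, 1] sum 30, len 5
Shortest qualifying length: 3.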